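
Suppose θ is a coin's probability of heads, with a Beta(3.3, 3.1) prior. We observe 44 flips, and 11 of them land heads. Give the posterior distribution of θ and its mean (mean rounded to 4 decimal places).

Posterior: Beta(14.3, 36.1); mean ≈ 0.2837

Observing 11 successes and 33 failures updates Beta(3.3, 3.1) by adding the success and failure counts to the two shape parameters: α = 3.3+11 = 14.3, β = 3.1+33 = 36.1.
Posterior mean = α/(α+β) = 14.3/50.4 = 0.2837.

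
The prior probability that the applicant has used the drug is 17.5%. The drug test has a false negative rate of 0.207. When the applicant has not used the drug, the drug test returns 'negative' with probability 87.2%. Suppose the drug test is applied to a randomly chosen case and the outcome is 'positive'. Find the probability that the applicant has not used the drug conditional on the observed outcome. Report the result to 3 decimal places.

P(¬H | E) ≈ 0.432

Write H for 'the applicant has used the drug'. Prior odds H:¬H = 0.175/0.825 = 0.21212. For the 'positive' outcome, the likelihood ratio is 0.793/0.128 = 6.1953.
Posterior odds = 0.21212 × 6.1953 = 1.3142, so P(H|E) = 1.3142/(1+1.3142) = 0.568. Then P(¬H|E) = 1 − 0.568 = 0.432.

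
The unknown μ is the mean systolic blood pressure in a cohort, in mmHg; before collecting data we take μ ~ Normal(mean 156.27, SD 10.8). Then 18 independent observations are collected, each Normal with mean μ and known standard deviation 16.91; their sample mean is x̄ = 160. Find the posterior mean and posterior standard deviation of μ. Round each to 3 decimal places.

Posterior mean ≈ 159.553; posterior SD ≈ 3.739

With known σ, the Normal prior is conjugate. Weight on the data is w = (n/σ²)/(n/σ² + 1/τ₀²) = 0.0629485/(0.0629485+0.00857339) = 0.88013.
Posterior mean = w·x̄ + (1−w)·μ₀ = 0.88013·160 + 0.11987·156.27 = 159.553. Posterior variance = 1/(0.0629485+0.00857339) = 13.9817, so SD = 3.739.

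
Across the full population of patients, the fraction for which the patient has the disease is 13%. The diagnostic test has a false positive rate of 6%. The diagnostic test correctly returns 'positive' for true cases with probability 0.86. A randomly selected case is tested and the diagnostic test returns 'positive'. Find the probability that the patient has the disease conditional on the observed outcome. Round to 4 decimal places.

P(H | E) ≈ 0.6817

Let H be the event that the patient has the disease. P(H) = 0.13, so P(¬H) = 0.87. With E the 'positive' result, P(E|H) = 0.86 and P(E|¬H) = 0.06.
P(E) = 0.86·0.13 + 0.06·0.87 = 0.11180 + 0.052200 = 0.16400.
By Bayes' theorem, P(H|E) = 0.11180 / 0.16400 = 0.6817.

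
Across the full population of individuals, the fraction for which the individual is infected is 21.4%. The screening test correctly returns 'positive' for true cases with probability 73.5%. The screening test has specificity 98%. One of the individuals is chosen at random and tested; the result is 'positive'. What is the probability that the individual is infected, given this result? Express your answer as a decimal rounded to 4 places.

Write H for 'the individual is infected'. Prior odds H:¬H = 0.214/0.786 = 0.27226. For the 'positive' outcome, the likelihood ratio is 0.735/0.02 = 36.750.
Posterior odds = 0.27226 × 36.750 = 10.006, so P(H|E) = 10.006/(1+10.006) = 0.9091.

P(H | E) ≈ 0.9091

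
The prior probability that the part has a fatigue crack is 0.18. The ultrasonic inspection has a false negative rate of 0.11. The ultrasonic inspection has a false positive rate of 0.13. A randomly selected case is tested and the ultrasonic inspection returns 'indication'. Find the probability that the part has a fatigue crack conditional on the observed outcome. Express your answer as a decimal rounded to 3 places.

Write H for 'the part has a fatigue crack'. Prior odds H:¬H = 0.18/0.82 = 0.21951. For the 'indication' outcome, the likelihood ratio is 0.89/0.13 = 6.8462.
Posterior odds = 0.21951 × 6.8462 = 1.5028, so P(H|E) = 1.5028/(1+1.5028) = 0.600.

P(H | E) ≈ 0.600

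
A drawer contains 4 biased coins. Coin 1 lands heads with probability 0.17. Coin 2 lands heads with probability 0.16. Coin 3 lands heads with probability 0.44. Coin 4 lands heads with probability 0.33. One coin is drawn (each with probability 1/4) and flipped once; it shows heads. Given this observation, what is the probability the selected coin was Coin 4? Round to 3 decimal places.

Posterior probability ≈ 0.300

Tabulate prior·likelihood by source: [1] prior 0.25, lik 0.17, product 0.04250; [2] prior 0.25, lik 0.16, product 0.04000; [3] prior 0.25, lik 0.44, product 0.1100; [4] prior 0.25, lik 0.33, product 0.08250.
Normalizing constant = 0.27500; the posterior for Coin 4 is its product over the sum, 0.08250/0.27500 = 0.300.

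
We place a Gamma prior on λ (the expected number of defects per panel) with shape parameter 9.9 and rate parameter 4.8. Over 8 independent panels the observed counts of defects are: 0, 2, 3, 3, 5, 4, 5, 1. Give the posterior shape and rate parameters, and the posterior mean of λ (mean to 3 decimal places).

The Poisson likelihood adds the total count to the shape and the number of exposure periods to the rate. Here ∑xᵢ = 23 and n = 8, so shape 9.9→32.9 and rate 4.8→12.8.
E[λ | data] = 32.9/12.8 = 2.570.

Posterior: Gamma(shape=32.9, rate=12.8); mean ≈ 2.570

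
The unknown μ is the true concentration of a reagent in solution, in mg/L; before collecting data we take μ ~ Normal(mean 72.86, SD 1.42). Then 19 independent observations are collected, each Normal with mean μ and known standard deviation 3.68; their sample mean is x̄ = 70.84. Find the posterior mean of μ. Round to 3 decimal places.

Prior precision 1/τ₀² = 1/1.42² = 0.495933; data precision n/σ² = 19/3.68² = 1.40300.
Posterior precision = 0.495933 + 1.40300 = 1.89893.
Posterior mean = (0.495933·72.86 + 1.40300·70.84) / 1.89893 = 71.368.

Posterior mean ≈ 71.368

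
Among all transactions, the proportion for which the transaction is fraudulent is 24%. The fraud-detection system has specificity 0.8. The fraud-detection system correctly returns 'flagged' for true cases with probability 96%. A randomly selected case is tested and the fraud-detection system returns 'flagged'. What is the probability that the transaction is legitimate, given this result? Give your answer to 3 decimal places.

Let H be the event that the transaction is fraudulent. P(H) = 0.24, so P(¬H) = 0.76. With E the 'flagged' result, P(E|H) = 0.96 and P(E|¬H) = 0.2.
P(E) = 0.96·0.24 + 0.2·0.76 = 0.23040 + 0.15200 = 0.38240.
By Bayes' theorem, P(H|E) = 0.23040 / 0.38240 = 0.603. Hence P(¬H|E) = 1 − 0.603 = 0.397.

P(¬H | E) ≈ 0.397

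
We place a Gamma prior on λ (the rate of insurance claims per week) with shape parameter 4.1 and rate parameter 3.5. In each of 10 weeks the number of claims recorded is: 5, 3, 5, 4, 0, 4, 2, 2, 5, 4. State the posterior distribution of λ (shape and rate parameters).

The Poisson likelihood adds the total count to the shape and the number of exposure periods to the rate. Here ∑xᵢ = 34 and n = 10, so shape 4.1→38.1 and rate 3.5→13.5.

Posterior: Gamma(shape=38.1, rate=13.5)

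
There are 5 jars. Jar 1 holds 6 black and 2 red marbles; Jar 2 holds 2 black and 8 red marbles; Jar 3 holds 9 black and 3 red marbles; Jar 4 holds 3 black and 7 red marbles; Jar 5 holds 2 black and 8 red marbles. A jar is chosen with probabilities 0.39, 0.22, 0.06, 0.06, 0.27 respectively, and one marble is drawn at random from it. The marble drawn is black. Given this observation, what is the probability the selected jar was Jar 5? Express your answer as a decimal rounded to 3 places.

P(black|Jar 1) = 0.75; P(black|Jar 2) = 0.2; P(black|Jar 3) = 0.75; P(black|Jar 4) = 0.3; P(black|Jar 5) = 0.2.
Prior × likelihood for each source: 0.39·0.75=0.2925, 0.22·0.2=0.04400, 0.06·0.75=0.04500, 0.06·0.3=0.01800, 0.27·0.2=0.05400. Summing gives P(black) = 0.45350.
P(Jar 5 | black) = 0.05400 / 0.45350 = 0.119.

Posterior probability ≈ 0.119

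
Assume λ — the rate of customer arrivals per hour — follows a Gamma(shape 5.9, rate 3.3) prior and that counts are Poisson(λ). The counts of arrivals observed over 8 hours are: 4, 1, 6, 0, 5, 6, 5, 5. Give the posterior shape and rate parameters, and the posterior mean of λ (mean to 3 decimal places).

Posterior: Gamma(shape=37.9, rate=11.3); mean ≈ 3.354

The Poisson likelihood adds the total count to the shape and the number of exposure periods to the rate. Here ∑xᵢ = 32 and n = 8, so shape 5.9→37.9 and rate 3.3→11.3.
Posterior mean = shape/rate = 37.9/11.3 = 3.354.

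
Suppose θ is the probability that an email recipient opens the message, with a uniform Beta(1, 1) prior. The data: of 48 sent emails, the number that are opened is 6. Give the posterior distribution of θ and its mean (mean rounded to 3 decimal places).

Observing 6 successes and 42 failures updates Beta(1, 1) by adding the success and failure counts to the two shape parameters: α = 1+6 = 7, β = 1+42 = 43.
E[θ | data] = 7/(7+43) = 0.140.

Posterior: Beta(7, 43); mean ≈ 0.140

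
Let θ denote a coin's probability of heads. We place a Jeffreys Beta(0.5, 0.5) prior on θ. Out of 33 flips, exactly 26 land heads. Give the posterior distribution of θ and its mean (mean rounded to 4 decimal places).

The binomial likelihood is conjugate to the Beta prior: with 26 successes and 7 failures, the posterior is Beta(0.5+26, 0.5+7) = Beta(26.5, 7.5).
Posterior mean = α/(α+β) = 26.5/34 = 0.7794.

Posterior: Beta(26.5, 7.5); mean ≈ 0.7794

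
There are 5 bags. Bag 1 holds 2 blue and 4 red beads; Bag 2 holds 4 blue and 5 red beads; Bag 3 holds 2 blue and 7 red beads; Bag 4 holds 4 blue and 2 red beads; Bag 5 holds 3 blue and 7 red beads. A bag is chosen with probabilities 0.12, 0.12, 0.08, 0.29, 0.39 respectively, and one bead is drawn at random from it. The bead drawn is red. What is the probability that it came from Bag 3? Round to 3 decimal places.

P(red|Bag 1) = 0.6667; P(red|Bag 2) = 0.5556; P(red|Bag 3) = 0.7778; P(red|Bag 4) = 0.3333; P(red|Bag 5) = 0.7.
Prior × likelihood for each source: 0.12·0.6667=0.08000, 0.12·0.5556=0.06667, 0.08·0.7778=0.06222, 0.29·0.3333=0.09667, 0.39·0.7=0.2730. Summing gives P(red) = 0.57856.
P(Bag 3 | red) = 0.06222 / 0.57856 = 0.108.

Posterior probability ≈ 0.108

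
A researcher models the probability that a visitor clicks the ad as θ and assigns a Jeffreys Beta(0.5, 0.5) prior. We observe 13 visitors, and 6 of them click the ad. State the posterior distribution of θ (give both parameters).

Posterior: Beta(6.5, 7.5)

Observing 6 successes and 7 failures updates Beta(0.5, 0.5) by adding the success and failure counts to the two shape parameters: α = 0.5+6 = 6.5, β = 0.5+7 = 7.5.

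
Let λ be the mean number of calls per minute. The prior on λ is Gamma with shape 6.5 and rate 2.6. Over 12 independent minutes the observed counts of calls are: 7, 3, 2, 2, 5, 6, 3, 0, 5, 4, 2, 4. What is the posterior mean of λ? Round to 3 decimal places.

Posterior mean ≈ 3.390

Total count ∑xᵢ = 43 over n = 12 minutes.
Gamma is conjugate to the Poisson likelihood: posterior is Gamma(shape = 6.5+43 = 49.5, rate = 2.6+12 = 14.6).
E[λ | data] = 49.5/14.6 = 3.390.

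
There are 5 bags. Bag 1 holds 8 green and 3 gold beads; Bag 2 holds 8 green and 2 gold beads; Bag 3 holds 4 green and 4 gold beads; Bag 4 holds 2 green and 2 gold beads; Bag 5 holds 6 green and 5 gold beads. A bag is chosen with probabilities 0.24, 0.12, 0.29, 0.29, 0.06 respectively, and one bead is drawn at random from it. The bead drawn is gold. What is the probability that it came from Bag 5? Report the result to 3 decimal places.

Posterior probability ≈ 0.067

P(gold|Bag 1) = 0.2727; P(gold|Bag 2) = 0.2; P(gold|Bag 3) = 0.5; P(gold|Bag 4) = 0.5; P(gold|Bag 5) = 0.4545.
Prior × likelihood for each source: 0.24·0.2727=0.06545, 0.12·0.2=0.02400, 0.29·0.5=0.1450, 0.29·0.5=0.1450, 0.06·0.4545=0.02727. Summing gives P(gold) = 0.40673.
P(Bag 5 | gold) = 0.02727 / 0.40673 = 0.067.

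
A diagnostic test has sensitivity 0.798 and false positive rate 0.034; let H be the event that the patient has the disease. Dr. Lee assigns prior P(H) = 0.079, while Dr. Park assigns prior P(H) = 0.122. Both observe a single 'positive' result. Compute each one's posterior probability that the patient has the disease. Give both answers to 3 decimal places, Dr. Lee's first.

Dr. Lee: 0.668; Dr. Park: 0.765

P('+'|H) = 0.798, P('+'|¬H) = 0.034.
Dr. Lee: numerator 0.798·0.079 = 0.063042; evidence = 0.063042+0.034·0.921 = 0.094356; posterior = 0.668.
Dr. Park: numerator 0.798·0.122 = 0.097356; evidence = 0.097356+0.034·0.878 = 0.12721; posterior = 0.765.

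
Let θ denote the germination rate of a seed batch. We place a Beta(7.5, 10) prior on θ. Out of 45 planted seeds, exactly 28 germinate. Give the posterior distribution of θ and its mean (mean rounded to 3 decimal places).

The binomial likelihood is conjugate to the Beta prior: with 28 successes and 17 failures, the posterior is Beta(7.5+28, 10+17) = Beta(35.5, 27).
E[θ | data] = 35.5/(35.5+27) = 0.568.

Posterior: Beta(35.5, 27); mean ≈ 0.568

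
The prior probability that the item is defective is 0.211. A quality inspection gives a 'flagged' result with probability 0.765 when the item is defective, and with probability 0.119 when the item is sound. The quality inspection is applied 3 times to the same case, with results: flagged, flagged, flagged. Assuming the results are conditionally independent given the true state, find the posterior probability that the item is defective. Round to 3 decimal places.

Let H be the event that the item is defective; start with P(H) = 0.211. P('flagged'|H) = 0.765, P('flagged'|¬H) = 0.119.
Update on result 1 ('flagged'): P(H) ← 0.765·0.2110 / (0.765·0.2110 + 0.119·0.7890) = 0.16142/0.25531 = 0.6322.
Update on result 2 ('flagged'): P(H) ← 0.765·0.6322 / (0.765·0.6322 + 0.119·0.3678) = 0.48366/0.52743 = 0.9170.
Update on result 3 ('flagged'): P(H) ← 0.765·0.9170 / (0.765·0.9170 + 0.119·0.0830) = 0.70152/0.71140 = 0.9861.

Posterior P(H) ≈ 0.986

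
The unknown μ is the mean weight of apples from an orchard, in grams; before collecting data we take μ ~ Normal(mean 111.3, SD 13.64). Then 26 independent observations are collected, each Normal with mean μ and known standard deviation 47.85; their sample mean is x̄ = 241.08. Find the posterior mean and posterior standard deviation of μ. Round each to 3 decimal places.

Posterior mean ≈ 199.386; posterior SD ≈ 7.731

Prior precision 1/τ₀² = 1/13.64² = 0.00537491; data precision n/σ² = 26/47.85² = 0.0113556.
Posterior precision = 0.00537491 + 0.0113556 = 0.0167305, giving posterior SD = 1/√0.0167305 = 7.731.
Posterior mean = (0.00537491·111.3 + 0.0113556·241.08) / 0.0167305 = 199.386.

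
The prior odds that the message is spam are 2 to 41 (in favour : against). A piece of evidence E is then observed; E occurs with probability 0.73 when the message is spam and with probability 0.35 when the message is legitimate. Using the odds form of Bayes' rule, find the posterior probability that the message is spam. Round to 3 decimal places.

Prior odds = 2/41 = 0.048780.
Likelihood ratio for E = 0.73/0.35 = 2.0857.
Posterior odds = prior odds × LR = 0.10174.
Posterior probability = odds/(1+odds) = 0.10174/1.1017 = 0.092.

Posterior probability ≈ 0.092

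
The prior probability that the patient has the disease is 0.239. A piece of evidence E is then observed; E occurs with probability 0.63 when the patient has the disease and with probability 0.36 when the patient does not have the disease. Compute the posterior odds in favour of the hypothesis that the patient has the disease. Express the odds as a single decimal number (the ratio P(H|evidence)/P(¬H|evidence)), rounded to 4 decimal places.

Posterior odds ≈ 0.5496

Prior odds = 0.239/(1−0.239) = 0.31406. In log-odds, ln(0.31406) = -1.1582.
Add log likelihood ratio: ln(1.7500) = 0.55962.
Posterior log-odds = -0.59855, so posterior odds = exp(-0.59855) = 0.54961.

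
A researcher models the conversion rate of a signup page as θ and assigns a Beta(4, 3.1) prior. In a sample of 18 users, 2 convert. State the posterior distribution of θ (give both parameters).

Posterior: Beta(6, 19.1)

The binomial likelihood is conjugate to the Beta prior: with 2 successes and 16 failures, the posterior is Beta(4+2, 3.1+16) = Beta(6, 19.1).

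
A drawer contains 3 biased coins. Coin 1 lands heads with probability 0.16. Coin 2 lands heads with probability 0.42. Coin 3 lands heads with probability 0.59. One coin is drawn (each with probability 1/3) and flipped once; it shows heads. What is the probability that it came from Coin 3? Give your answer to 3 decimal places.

P(heads|C1) = 0.16; P(heads|C2) = 0.42; P(heads|C3) = 0.59.
Prior × likelihood for each source: 0.333333·0.16=0.05333, 0.333333·0.42=0.1400, 0.333333·0.59=0.1967. Summing gives P(heads) = 0.39000.
P(Coin 3 | heads) = 0.1967 / 0.39000 = 0.504.

Posterior probability ≈ 0.504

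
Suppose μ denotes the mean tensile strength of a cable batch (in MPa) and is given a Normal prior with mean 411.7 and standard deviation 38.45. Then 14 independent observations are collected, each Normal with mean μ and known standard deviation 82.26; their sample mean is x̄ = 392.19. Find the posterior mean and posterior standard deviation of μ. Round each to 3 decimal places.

Posterior mean ≈ 396.997; posterior SD ≈ 19.085

With known σ, the Normal prior is conjugate. Weight on the data is w = (n/σ²)/(n/σ² + 1/τ₀²) = 0.00206895/(0.00206895+0.00067641) = 0.75362.
Posterior mean = w·x̄ + (1−w)·μ₀ = 0.75362·392.19 + 0.24638·411.7 = 396.997. Posterior variance = 1/(0.00206895+0.00067641) = 364.251, so SD = 19.085.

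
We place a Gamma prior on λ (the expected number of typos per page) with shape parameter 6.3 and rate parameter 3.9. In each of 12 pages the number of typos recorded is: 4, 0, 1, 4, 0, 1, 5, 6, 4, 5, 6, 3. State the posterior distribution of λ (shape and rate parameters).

Posterior: Gamma(shape=45.3, rate=15.9)

Total count ∑xᵢ = 39 over n = 12 pages.
Gamma is conjugate to the Poisson likelihood: posterior is Gamma(shape = 6.3+39 = 45.3, rate = 3.9+12 = 15.9).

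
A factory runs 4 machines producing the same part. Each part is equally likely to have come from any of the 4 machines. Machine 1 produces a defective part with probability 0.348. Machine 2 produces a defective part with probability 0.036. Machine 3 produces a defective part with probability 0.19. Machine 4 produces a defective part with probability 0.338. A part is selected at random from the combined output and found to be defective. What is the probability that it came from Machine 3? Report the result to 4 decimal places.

Tabulate prior·likelihood by source: [1] prior 0.25, lik 0.348, product 0.08700; [2] prior 0.25, lik 0.036, product 0.009000; [3] prior 0.25, lik 0.19, product 0.04750; [4] prior 0.25, lik 0.338, product 0.08450.
Normalizing constant = 0.22800; the posterior for Machine 3 is its product over the sum, 0.04750/0.22800 = 0.2083.

Posterior probability ≈ 0.2083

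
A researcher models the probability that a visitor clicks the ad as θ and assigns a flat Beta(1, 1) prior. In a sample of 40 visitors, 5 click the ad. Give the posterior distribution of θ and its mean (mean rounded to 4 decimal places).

Observing 5 successes and 35 failures updates Beta(1, 1) by adding the success and failure counts to the two shape parameters: α = 1+5 = 6, β = 1+35 = 36.
Posterior mean = α/(α+β) = 6/42 = 0.1429.

Posterior: Beta(6, 36); mean ≈ 0.1429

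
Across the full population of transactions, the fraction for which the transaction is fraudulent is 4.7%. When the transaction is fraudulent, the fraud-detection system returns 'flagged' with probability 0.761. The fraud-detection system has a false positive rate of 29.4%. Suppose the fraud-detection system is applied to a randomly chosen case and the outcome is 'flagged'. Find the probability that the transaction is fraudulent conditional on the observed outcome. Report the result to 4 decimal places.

P(H | E) ≈ 0.1132

Let H be the event that the transaction is fraudulent. P(H) = 0.047, so P(¬H) = 0.953. With E the 'flagged' result, P(E|H) = 0.761 and P(E|¬H) = 0.294.
P(E) = 0.761·0.047 + 0.294·0.953 = 0.035767 + 0.28018 = 0.31595.
By Bayes' theorem, P(H|E) = 0.035767 / 0.31595 = 0.1132.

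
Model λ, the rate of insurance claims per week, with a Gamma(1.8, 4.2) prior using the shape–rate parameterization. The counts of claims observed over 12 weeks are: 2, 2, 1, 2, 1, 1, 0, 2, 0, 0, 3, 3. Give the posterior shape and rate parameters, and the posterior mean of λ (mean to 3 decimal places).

Posterior: Gamma(shape=18.8, rate=16.2); mean ≈ 1.160

Total count ∑xᵢ = 17 over n = 12 weeks.
Gamma is conjugate to the Poisson likelihood: posterior is Gamma(shape = 1.8+17 = 18.8, rate = 4.2+12 = 16.2).
E[λ | data] = 18.8/16.2 = 1.160.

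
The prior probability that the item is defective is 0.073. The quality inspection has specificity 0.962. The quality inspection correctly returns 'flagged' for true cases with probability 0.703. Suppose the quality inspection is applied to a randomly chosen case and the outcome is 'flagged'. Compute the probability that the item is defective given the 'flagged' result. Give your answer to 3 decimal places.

P(H | E) ≈ 0.593

Let H be the event that the item is defective. P(H) = 0.073, so P(¬H) = 0.927. With E the 'flagged' result, P(E|H) = 0.703 and P(E|¬H) = 0.038.
P(E) = 0.703·0.073 + 0.038·0.927 = 0.051319 + 0.035226 = 0.086545.
By Bayes' theorem, P(H|E) = 0.051319 / 0.086545 = 0.593.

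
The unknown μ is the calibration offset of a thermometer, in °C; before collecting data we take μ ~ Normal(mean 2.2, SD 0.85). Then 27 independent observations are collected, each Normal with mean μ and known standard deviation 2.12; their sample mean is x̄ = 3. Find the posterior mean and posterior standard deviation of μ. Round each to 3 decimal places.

Prior precision 1/τ₀² = 1/0.85² = 1.38408; data precision n/σ² = 27/2.12² = 6.00748.
Posterior precision = 1.38408 + 6.00748 = 7.39156, giving posterior SD = 1/√7.39156 = 0.368.
Posterior mean = (1.38408·2.2 + 6.00748·3) / 7.39156 = 2.850.

Posterior mean ≈ 2.850; posterior SD ≈ 0.368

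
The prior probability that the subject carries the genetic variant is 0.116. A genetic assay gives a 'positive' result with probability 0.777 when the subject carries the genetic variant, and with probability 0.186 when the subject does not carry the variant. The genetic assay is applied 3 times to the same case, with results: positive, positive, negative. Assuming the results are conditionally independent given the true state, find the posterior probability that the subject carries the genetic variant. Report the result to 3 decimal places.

With H the event that the subject carries the genetic variant, the joint likelihood of the observed sequence is P(data|H) = 0.777·0.777·0.223 = 0.13463 and P(data|¬H) = 0.186·0.186·0.814 = 0.028161.
Bayes: P(H|data) = 0.116·0.13463 / (0.116·0.13463 + 0.884·0.028161) = 0.015617/0.040512 = 0.3855.

Posterior P(H) ≈ 0.385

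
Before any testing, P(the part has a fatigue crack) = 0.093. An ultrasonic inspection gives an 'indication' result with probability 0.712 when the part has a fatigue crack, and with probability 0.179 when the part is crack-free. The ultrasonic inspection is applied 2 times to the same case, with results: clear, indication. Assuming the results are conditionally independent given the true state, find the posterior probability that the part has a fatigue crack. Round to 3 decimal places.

Let H be the event that the part has a fatigue crack; start with P(H) = 0.093. P('indication'|H) = 0.712, P('indication'|¬H) = 0.179.
Update on result 1 ('clear'): P(H) ← 0.288·0.0930 / (0.288·0.0930 + 0.821·0.9070) = 0.026784/0.77143 = 0.0347.
Update on result 2 ('indication'): P(H) ← 0.712·0.0347 / (0.712·0.0347 + 0.179·0.9653) = 0.024721/0.19751 = 0.1252.

Posterior P(H) ≈ 0.125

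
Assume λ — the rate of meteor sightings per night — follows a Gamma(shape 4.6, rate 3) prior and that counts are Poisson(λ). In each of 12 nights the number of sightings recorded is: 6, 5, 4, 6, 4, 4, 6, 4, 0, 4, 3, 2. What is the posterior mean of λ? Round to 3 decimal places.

Total count ∑xᵢ = 48 over n = 12 nights.
Gamma is conjugate to the Poisson likelihood: posterior is Gamma(shape = 4.6+48 = 52.6, rate = 3+12 = 15).
E[λ | data] = 52.6/15 = 3.507.

Posterior mean ≈ 3.507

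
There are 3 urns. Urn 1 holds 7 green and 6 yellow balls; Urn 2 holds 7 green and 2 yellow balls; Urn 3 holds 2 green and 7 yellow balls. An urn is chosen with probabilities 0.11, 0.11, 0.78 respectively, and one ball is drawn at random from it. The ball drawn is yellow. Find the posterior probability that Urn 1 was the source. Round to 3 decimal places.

Posterior probability ≈ 0.074

P(yellow|Urn 1) = 0.4615; P(yellow|Urn 2) = 0.2222; P(yellow|Urn 3) = 0.7778.
Prior × likelihood for each source: 0.11·0.4615=0.05077, 0.11·0.2222=0.02444, 0.78·0.7778=0.6067. Summing gives P(yellow) = 0.68188.
P(Urn 1 | yellow) = 0.05077 / 0.68188 = 0.074.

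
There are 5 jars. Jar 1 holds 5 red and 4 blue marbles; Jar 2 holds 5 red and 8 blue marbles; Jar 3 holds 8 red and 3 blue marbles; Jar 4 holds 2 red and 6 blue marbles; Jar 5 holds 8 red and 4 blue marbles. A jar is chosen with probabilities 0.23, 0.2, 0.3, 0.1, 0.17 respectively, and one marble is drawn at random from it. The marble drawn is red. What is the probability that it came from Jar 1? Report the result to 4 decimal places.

Tabulate prior·likelihood by source: [1] prior 0.23, lik 0.5556, product 0.1278; [2] prior 0.2, lik 0.3846, product 0.07692; [3] prior 0.3, lik 0.7273, product 0.2182; [4] prior 0.1, lik 0.25, product 0.02500; [5] prior 0.17, lik 0.6667, product 0.1133.
Normalizing constant = 0.56122; the posterior for Jar 1 is its product over the sum, 0.1278/0.56122 = 0.2277.

Posterior probability ≈ 0.2277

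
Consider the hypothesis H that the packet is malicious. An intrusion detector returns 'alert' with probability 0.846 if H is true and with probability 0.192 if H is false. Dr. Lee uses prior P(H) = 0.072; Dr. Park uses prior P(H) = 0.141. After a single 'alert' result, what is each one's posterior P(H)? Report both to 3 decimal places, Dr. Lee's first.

P('+'|H) = 0.846, P('+'|¬H) = 0.192.
Dr. Lee: numerator 0.846·0.072 = 0.060912; evidence = 0.060912+0.192·0.928 = 0.23909; posterior = 0.255.
Dr. Park: numerator 0.846·0.141 = 0.11929; evidence = 0.11929+0.192·0.859 = 0.28421; posterior = 0.420.

Dr. Lee: 0.255; Dr. Park: 0.420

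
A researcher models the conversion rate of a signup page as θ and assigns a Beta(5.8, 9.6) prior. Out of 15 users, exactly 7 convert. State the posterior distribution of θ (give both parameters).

Observing 7 successes and 8 failures updates Beta(5.8, 9.6) by adding the success and failure counts to the two shape parameters: α = 5.8+7 = 12.8, β = 9.6+8 = 17.6.

Posterior: Beta(12.8, 17.6)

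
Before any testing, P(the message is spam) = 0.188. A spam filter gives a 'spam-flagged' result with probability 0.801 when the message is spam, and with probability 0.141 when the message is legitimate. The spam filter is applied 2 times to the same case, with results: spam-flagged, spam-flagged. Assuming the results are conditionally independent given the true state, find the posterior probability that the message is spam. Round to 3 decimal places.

Posterior P(H) ≈ 0.882

With H the event that the message is spam, the joint likelihood of the observed sequence is P(data|H) = 0.801·0.801 = 0.64160 and P(data|¬H) = 0.141·0.141 = 0.019881.
Bayes: P(H|data) = 0.188·0.64160 / (0.188·0.64160 + 0.812·0.019881) = 0.12062/0.13676 = 0.8820.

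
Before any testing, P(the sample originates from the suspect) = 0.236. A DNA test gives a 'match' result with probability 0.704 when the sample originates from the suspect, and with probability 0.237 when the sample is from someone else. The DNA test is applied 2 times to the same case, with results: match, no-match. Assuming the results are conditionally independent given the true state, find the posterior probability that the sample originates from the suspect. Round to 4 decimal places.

Let H be the event that the sample originates from the suspect; start with P(H) = 0.236. P('match'|H) = 0.704, P('match'|¬H) = 0.237.
Update on result 1 ('match'): P(H) ← 0.704·0.2360 / (0.704·0.2360 + 0.237·0.7640) = 0.16614/0.34721 = 0.4785.
Update on result 2 ('no-match'): P(H) ← 0.296·0.4785 / (0.296·0.4785 + 0.763·0.5215) = 0.14164/0.53954 = 0.2625.

Posterior P(H) ≈ 0.2625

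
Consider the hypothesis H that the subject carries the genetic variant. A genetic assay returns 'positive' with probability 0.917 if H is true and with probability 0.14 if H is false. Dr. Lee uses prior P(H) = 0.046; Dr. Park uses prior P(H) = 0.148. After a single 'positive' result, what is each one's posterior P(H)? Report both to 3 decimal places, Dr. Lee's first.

P('+'|H) = 0.917, P('+'|¬H) = 0.14.
Dr. Lee: numerator 0.917·0.046 = 0.042182; evidence = 0.042182+0.14·0.954 = 0.17574; posterior = 0.240.
Dr. Park: numerator 0.917·0.148 = 0.13572; evidence = 0.13572+0.14·0.852 = 0.25500; posterior = 0.532.

Dr. Lee: 0.240; Dr. Park: 0.532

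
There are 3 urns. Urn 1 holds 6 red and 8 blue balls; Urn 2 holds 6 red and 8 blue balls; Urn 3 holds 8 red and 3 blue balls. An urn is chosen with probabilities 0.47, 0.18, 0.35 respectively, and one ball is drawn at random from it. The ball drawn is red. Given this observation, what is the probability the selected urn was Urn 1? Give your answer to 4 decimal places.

Posterior probability ≈ 0.3778

P(red|Urn 1) = 0.4286; P(red|Urn 2) = 0.4286; P(red|Urn 3) = 0.7273.
Prior × likelihood for each source: 0.47·0.4286=0.2014, 0.18·0.4286=0.07714, 0.35·0.7273=0.2545. Summing gives P(red) = 0.53312.
P(Urn 1 | red) = 0.2014 / 0.53312 = 0.3778.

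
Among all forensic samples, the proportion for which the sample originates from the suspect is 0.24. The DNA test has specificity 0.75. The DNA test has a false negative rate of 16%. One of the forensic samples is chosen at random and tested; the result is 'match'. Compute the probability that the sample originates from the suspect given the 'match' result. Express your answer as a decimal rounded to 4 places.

Let H be the event that the sample originates from the suspect. P(H) = 0.24, so P(¬H) = 0.76. With E the 'match' result, P(E|H) = 0.84 and P(E|¬H) = 0.25.
P(E) = 0.84·0.24 + 0.25·0.76 = 0.20160 + 0.19000 = 0.39160.
By Bayes' theorem, P(H|E) = 0.20160 / 0.39160 = 0.5148.

P(H | E) ≈ 0.5148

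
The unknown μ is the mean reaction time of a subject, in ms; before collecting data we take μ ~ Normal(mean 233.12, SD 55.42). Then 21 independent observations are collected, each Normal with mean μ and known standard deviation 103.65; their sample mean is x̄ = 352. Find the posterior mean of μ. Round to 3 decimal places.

Prior precision 1/τ₀² = 1/55.42² = 0.00032559; data precision n/σ² = 21/103.65² = 0.00195470.
Posterior precision = 0.00032559 + 0.00195470 = 0.00228029.
Posterior mean = (0.00032559·233.12 + 0.00195470·352) / 0.00228029 = 335.026.

Posterior mean ≈ 335.026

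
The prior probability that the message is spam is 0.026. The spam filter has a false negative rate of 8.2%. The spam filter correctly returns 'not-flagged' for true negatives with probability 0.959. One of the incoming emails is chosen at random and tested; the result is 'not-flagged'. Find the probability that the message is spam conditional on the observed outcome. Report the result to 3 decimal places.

Write H for 'the message is spam'. Prior odds H:¬H = 0.026/0.974 = 0.026694. For the 'not-flagged' outcome, the likelihood ratio is 0.082/0.959 = 0.085506.
Posterior odds = 0.026694 × 0.085506 = 0.0022825, so P(H|E) = 0.0022825/(1+0.0022825) = 0.002.

P(H | E) ≈ 0.002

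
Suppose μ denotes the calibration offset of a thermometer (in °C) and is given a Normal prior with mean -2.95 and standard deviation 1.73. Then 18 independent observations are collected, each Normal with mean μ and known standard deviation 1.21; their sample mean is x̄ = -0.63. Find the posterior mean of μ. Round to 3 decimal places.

With known σ, the Normal prior is conjugate. Weight on the data is w = (n/σ²)/(n/σ² + 1/τ₀²) = 12.2942/(12.2942+0.334124) = 0.97354.
Posterior mean = w·x̄ + (1−w)·μ₀ = 0.97354·-0.63 + 0.026458·-2.95 = -0.691.

Posterior mean ≈ -0.691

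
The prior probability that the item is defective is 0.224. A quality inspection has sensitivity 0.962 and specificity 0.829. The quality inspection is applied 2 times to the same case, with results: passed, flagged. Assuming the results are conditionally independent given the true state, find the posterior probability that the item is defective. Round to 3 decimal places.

Posterior P(H) ≈ 0.069

With H the event that the item is defective, the joint likelihood of the observed sequence is P(data|H) = 0.038·0.962 = 0.036556 and P(data|¬H) = 0.829·0.171 = 0.14176.
Bayes: P(H|data) = 0.224·0.036556 / (0.224·0.036556 + 0.776·0.14176) = 0.0081885/0.11819 = 0.0693.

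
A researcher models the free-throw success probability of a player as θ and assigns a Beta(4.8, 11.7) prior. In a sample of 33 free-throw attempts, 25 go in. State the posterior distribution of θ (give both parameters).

Posterior: Beta(29.8, 19.7)

Observing 25 successes and 8 failures updates Beta(4.8, 11.7) by adding the success and failure counts to the two shape parameters: α = 4.8+25 = 29.8, β = 11.7+8 = 19.7.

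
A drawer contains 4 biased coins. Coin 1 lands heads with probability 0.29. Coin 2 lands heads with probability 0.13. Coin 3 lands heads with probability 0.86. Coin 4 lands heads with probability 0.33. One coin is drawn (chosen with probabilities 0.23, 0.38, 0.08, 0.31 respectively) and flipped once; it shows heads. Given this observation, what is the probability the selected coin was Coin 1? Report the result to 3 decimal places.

Tabulate prior·likelihood by source: [1] prior 0.23, lik 0.29, product 0.06670; [2] prior 0.38, lik 0.13, product 0.04940; [3] prior 0.08, lik 0.86, product 0.06880; [4] prior 0.31, lik 0.33, product 0.1023.
Normalizing constant = 0.28720; the posterior for Coin 1 is its product over the sum, 0.06670/0.28720 = 0.232.

Posterior probability ≈ 0.232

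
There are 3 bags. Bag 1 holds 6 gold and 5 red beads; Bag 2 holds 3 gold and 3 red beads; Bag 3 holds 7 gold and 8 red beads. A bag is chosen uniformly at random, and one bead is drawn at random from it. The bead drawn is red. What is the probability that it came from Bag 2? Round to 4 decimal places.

Posterior probability ≈ 0.3360

P(red|Bag 1) = 0.4545; P(red|Bag 2) = 0.5; P(red|Bag 3) = 0.5333.
Prior × likelihood for each source: 0.333333·0.4545=0.1515, 0.333333·0.5=0.1667, 0.333333·0.5333=0.1778. Summing gives P(red) = 0.49596.
P(Bag 2 | red) = 0.1667 / 0.49596 = 0.3360.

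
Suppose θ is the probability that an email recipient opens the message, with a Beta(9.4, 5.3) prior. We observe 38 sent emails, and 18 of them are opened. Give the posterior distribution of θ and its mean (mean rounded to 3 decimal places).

Observing 18 successes and 20 failures updates Beta(9.4, 5.3) by adding the success and failure counts to the two shape parameters: α = 9.4+18 = 27.4, β = 5.3+20 = 25.3.
Posterior mean = α/(α+β) = 27.4/52.7 = 0.520.

Posterior: Beta(27.4, 25.3); mean ≈ 0.520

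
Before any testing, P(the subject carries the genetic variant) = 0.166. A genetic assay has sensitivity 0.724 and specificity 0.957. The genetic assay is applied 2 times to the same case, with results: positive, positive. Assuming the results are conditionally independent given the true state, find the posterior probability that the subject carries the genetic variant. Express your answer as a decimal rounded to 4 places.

Posterior P(H) ≈ 0.9826

With H the event that the subject carries the genetic variant, the joint likelihood of the observed sequence is P(data|H) = 0.724·0.724 = 0.52418 and P(data|¬H) = 0.043·0.043 = 0.0018490.
Bayes: P(H|data) = 0.166·0.52418 / (0.166·0.52418 + 0.834·0.0018490) = 0.087013/0.088555 = 0.9826.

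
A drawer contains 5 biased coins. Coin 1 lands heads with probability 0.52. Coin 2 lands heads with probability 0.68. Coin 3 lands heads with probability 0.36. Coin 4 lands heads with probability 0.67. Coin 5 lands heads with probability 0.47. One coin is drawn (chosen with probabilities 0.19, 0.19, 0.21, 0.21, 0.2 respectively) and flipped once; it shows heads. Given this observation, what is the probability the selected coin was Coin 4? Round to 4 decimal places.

Posterior probability ≈ 0.2614

P(heads|C1) = 0.52; P(heads|C2) = 0.68; P(heads|C3) = 0.36; P(heads|C4) = 0.67; P(heads|C5) = 0.47.
Prior × likelihood for each source: 0.19·0.52=0.09880, 0.19·0.68=0.1292, 0.21·0.36=0.07560, 0.21·0.67=0.1407, 0.2·0.47=0.09400. Summing gives P(heads) = 0.53830.
P(Coin 4 | heads) = 0.1407 / 0.53830 = 0.2614.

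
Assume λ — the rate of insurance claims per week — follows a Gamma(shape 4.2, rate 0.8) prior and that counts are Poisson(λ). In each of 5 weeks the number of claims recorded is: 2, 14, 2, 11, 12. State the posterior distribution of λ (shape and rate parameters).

The Poisson likelihood adds the total count to the shape and the number of exposure periods to the rate. Here ∑xᵢ = 41 and n = 5, so shape 4.2→45.2 and rate 0.8→5.8.

Posterior: Gamma(shape=45.2, rate=5.8)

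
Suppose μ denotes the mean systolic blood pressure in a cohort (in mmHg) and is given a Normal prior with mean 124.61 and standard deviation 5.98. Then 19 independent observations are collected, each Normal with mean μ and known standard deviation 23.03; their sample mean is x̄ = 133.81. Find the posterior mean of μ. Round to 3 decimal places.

Posterior mean ≈ 129.777

Prior precision 1/τ₀² = 1/5.98² = 0.0279639; data precision n/σ² = 19/23.03² = 0.0358233.
Posterior precision = 0.0279639 + 0.0358233 = 0.0637872.
Posterior mean = (0.0279639·124.61 + 0.0358233·133.81) / 0.0637872 = 129.777.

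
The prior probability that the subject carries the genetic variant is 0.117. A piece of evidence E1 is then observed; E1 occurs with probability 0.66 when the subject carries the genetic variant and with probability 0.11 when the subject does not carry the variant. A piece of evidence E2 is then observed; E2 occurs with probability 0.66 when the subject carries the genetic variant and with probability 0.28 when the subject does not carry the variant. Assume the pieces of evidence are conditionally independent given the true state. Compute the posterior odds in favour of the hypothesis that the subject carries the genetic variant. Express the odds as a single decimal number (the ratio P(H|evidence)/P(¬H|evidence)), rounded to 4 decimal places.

Posterior odds ≈ 1.8740

Prior odds = 0.117/(1−0.117) = 0.13250.
Likelihood ratio for E1 = 0.66/0.11 = 6.0000.
Likelihood ratio for E2 = 0.66/0.28 = 2.3571.
Posterior odds = prior odds × LR₁ × LR₂ = 1.8740.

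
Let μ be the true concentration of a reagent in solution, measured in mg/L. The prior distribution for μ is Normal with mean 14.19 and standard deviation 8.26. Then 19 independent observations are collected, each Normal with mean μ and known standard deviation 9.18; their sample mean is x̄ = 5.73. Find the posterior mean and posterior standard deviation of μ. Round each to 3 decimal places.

With known σ, the Normal prior is conjugate. Weight on the data is w = (n/σ²)/(n/σ² + 1/τ₀²) = 0.225459/(0.225459+0.0146568) = 0.93896.
Posterior mean = w·x̄ + (1−w)·μ₀ = 0.93896·5.73 + 0.061041·14.19 = 6.246. Posterior variance = 1/(0.225459+0.0146568) = 4.16465, so SD = 2.041.

Posterior mean ≈ 6.246; posterior SD ≈ 2.041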